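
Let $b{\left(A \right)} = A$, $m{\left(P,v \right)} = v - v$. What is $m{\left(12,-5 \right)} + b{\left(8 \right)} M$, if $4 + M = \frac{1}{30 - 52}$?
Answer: $- \frac{356}{11} \approx -32.364$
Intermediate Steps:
$m{\left(P,v \right)} = 0$
$M = - \frac{89}{22}$ ($M = -4 + \frac{1}{30 - 52} = -4 + \frac{1}{-22} = -4 - \frac{1}{22} = - \frac{89}{22} \approx -4.0455$)
$m{\left(12,-5 \right)} + b{\left(8 \right)} M = 0 + 8 \left(- \frac{89}{22}\right) = 0 - \frac{356}{11} = - \frac{356}{11}$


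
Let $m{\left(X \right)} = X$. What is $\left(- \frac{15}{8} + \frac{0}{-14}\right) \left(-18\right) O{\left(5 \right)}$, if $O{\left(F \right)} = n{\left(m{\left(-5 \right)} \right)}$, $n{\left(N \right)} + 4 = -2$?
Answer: $- \frac{405}{2} \approx -202.5$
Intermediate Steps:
$n{\left(N \right)} = -6$ ($n{\left(N \right)} = -4 - 2 = -6$)
$O{\left(F \right)} = -6$
$\left(- \frac{15}{8} + \frac{0}{-14}\right) \left(-18\right) O{\left(5 \right)} = \left(- \frac{15}{8} + \frac{0}{-14}\right) \left(-18\right) \left(-6\right) = \left(\left(-15\right) \frac{1}{8} + 0 \left(- \frac{1}{14}\right)\right) \left(-18\right) \left(-6\right) = \left(- \frac{15}{8} + 0\right) \left(-18\right) \left(-6\right) = \left(- \frac{15}{8}\right) \left(-18\right) \left(-6\right) = \frac{135}{4} \left(-6\right) = - \frac{405}{2}$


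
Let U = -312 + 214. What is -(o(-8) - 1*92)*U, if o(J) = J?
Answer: -9800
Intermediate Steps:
U = -98
-(o(-8) - 1*92)*U = -(-8 - 1*92)*(-98) = -(-8 - 92)*(-98) = -(-100)*(-98) = -1*9800 = -9800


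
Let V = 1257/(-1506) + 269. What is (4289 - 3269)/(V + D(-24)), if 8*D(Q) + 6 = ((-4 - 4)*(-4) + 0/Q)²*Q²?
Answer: 341360/24763799 ≈ 0.013785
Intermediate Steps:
D(Q) = -¾ + 128*Q² (D(Q) = -¾ + (((-4 - 4)*(-4) + 0/Q)²*Q²)/8 = -¾ + ((-8*(-4) + 0)²*Q²)/8 = -¾ + ((32 + 0)²*Q²)/8 = -¾ + (32²*Q²)/8 = -¾ + (1024*Q²)/8 = -¾ + 128*Q²)
V = 134619/502 (V = 1257*(-1/1506) + 269 = -419/502 + 269 = 134619/502 ≈ 268.17)
(4289 - 3269)/(V + D(-24)) = (4289 - 3269)/(134619/502 + (-¾ + 128*(-24)²)) = 1020/(134619/502 + (-¾ + 128*576)) = 1020/(134619/502 + (-¾ + 73728)) = 1020/(134619/502 + 294909/4) = 1020/(74291397/1004) = 1020*(1004/74291397) = 341360/24763799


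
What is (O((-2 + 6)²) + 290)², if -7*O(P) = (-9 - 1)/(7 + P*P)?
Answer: 285049210000/3389281 ≈ 84103.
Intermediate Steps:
O(P) = 10/(7*(7 + P²)) (O(P) = -(-9 - 1)/(7*(7 + P*P)) = -(-10)/(7*(7 + P²)) = 10/(7*(7 + P²)))
(O((-2 + 6)²) + 290)² = (10/(7*(7 + ((-2 + 6)²)²)) + 290)² = (10/(7*(7 + (4²)²)) + 290)² = (10/(7*(7 + 16²)) + 290)² = (10/(7*(7 + 256)) + 290)² = ((10/7)/263 + 290)² = ((10/7)*(1/263) + 290)² = (10/1841 + 290)² = (533900/1841)² = 285049210000/3389281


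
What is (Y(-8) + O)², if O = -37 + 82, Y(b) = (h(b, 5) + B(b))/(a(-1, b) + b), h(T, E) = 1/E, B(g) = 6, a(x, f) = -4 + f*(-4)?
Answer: 20529961/10000 ≈ 2053.0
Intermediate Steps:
a(x, f) = -4 - 4*f
Y(b) = 31/(5*(-4 - 3*b)) (Y(b) = (1/5 + 6)/((-4 - 4*b) + b) = (⅕ + 6)/(-4 - 3*b) = 31/(5*(-4 - 3*b)))
O = 45
(Y(-8) + O)² = (-31/(20 + 15*(-8)) + 45)² = (-31/(20 - 120) + 45)² = (-31/(-100) + 45)² = (-31*(-1/100) + 45)² = (31/100 + 45)² = (4531/100)² = 20529961/10000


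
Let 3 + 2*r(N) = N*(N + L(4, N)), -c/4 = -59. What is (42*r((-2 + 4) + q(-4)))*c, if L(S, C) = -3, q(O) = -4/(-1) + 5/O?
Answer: 105315/4 ≈ 26329.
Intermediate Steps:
q(O) = 4 + 5/O (q(O) = -4*(-1) + 5/O = 4 + 5/O)
c = 236 (c = -4*(-59) = 236)
r(N) = -3/2 + N*(-3 + N)/2 (r(N) = -3/2 + (N*(N - 3))/2 = -3/2 + (N*(-3 + N))/2 = -3/2 + N*(-3 + N)/2)
(42*r((-2 + 4) + q(-4)))*c = (42*(-3/2 + ((-2 + 4) + (4 + 5/(-4)))**2/2 - 3*((-2 + 4) + (4 + 5/(-4)))/2))*236 = (42*(-3/2 + (2 + (4 + 5*(-1/4)))**2/2 - 3*(2 + (4 + 5*(-1/4)))/2))*236 = (42*(-3/2 + (2 + (4 - 5/4))**2/2 - 3*(2 + (4 - 5/4))/2))*236 = (42*(-3/2 + (2 + 11/4)**2/2 - 3*(2 + 11/4)/2))*236 = (42*(-3/2 + (19/4)**2/2 - 3/2*19/4))*236 = (42*(-3/2 + (1/2)*(361/16) - 57/8))*236 = (42*(-3/2 + 361/32 - 57/8))*236 = (42*(85/32))*236 = (1785/16)*236 = 105315/4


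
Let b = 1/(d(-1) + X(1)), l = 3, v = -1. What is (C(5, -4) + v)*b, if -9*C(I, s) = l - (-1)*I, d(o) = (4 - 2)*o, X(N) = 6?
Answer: -17/36 ≈ -0.47222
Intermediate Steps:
d(o) = 2*o
b = ¼ (b = 1/(2*(-1) + 6) = 1/(-2 + 6) = 1/4 = ¼ ≈ 0.25000)
C(I, s) = -⅓ - I/9 (C(I, s) = -(3 - (-1)*I)/9 = -(3 + I)/9 = -⅓ - I/9)
(C(5, -4) + v)*b = ((-⅓ - ⅑*5) - 1)*(¼) = ((-⅓ - 5/9) - 1)*(¼) = (-8/9 - 1)*(¼) = -17/9*¼ = -17/36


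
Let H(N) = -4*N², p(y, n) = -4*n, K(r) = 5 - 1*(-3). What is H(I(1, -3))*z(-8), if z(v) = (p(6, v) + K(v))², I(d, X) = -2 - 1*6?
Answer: -409600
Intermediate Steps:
K(r) = 8 (K(r) = 5 + 3 = 8)
I(d, X) = -8 (I(d, X) = -2 - 6 = -8)
z(v) = (8 - 4*v)² (z(v) = (-4*v + 8)² = (8 - 4*v)²)
H(I(1, -3))*z(-8) = (-4*(-8)²)*(16*(-2 - 8)²) = (-4*64)*(16*(-10)²) = -4096*100 = -256*1600 = -409600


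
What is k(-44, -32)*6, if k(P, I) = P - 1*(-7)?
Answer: -222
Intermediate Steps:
k(P, I) = 7 + P (k(P, I) = P + 7 = 7 + P)
k(-44, -32)*6 = (7 - 44)*6 = -37*6 = -222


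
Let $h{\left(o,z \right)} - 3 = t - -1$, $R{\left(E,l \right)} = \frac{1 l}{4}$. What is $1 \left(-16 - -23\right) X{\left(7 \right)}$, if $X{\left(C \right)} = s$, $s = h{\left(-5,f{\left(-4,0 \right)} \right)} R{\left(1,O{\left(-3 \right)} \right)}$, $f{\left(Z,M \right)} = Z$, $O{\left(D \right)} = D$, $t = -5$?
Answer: $\frac{21}{4} \approx 5.25$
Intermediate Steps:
$R{\left(E,l \right)} = \frac{l}{4}$ ($R{\left(E,l \right)} = l \frac{1}{4} = \frac{l}{4}$)
$h{\left(o,z \right)} = -1$ ($h{\left(o,z \right)} = 3 - 4 = -1$)
$s = \frac{3}{4}$ ($s = - \frac{-3}{4} = \left(-1\right) \left(- \frac{3}{4}\right) = \frac{3}{4} \approx 0.75$)
$X{\left(C \right)} = \frac{3}{4}$
$1 \left(-16 - -23\right) X{\left(7 \right)} = 1 \left(-16 - -23\right) \frac{3}{4} = 1 \left(-16 + 23\right) \frac{3}{4} = 1 \cdot 7 \cdot \frac{3}{4} = 7 \cdot \frac{3}{4} = \frac{21}{4}$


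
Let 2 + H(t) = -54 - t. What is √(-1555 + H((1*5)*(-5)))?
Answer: I*√1586 ≈ 39.825*I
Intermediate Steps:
H(t) = -56 - t (H(t) = -2 + (-54 - t) = -56 - t)
√(-1555 + H((1*5)*(-5))) = √(-1555 + (-56 - 1*5*(-5))) = √(-1555 + (-56 - 5*(-5))) = √(-1555 + (-56 - 1*(-25))) = √(-1555 + (-56 + 25)) = √(-1555 - 31) = √(-1586) = I*√1586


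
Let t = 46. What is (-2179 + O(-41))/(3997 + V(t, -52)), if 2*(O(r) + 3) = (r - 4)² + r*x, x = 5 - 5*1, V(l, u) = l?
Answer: -2339/8086 ≈ -0.28927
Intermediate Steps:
x = 0 (x = 5 - 5 = 0)
O(r) = -3 + (-4 + r)²/2 (O(r) = -3 + ((r - 4)² + r*0)/2 = -3 + ((-4 + r)² + 0)/2 = -3 + (-4 + r)²/2)
(-2179 + O(-41))/(3997 + V(t, -52)) = (-2179 + (-3 + (-4 - 41)²/2))/(3997 + 46) = (-2179 + (-3 + (½)*(-45)²))/4043 = (-2179 + (-3 + (½)*2025))*(1/4043) = (-2179 + (-3 + 2025/2))*(1/4043) = (-2179 + 2019/2)*(1/4043) = -2339/2*1/4043 = -2339/8086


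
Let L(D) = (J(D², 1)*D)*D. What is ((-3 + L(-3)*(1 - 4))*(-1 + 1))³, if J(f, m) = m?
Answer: 0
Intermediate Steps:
L(D) = D² (L(D) = (1*D)*D = D*D = D²)
((-3 + L(-3)*(1 - 4))*(-1 + 1))³ = ((-3 + (-3)²*(1 - 4))*(-1 + 1))³ = ((-3 + 9*(-3))*0)³ = ((-3 - 27)*0)³ = (-30*0)³ = 0³ = 0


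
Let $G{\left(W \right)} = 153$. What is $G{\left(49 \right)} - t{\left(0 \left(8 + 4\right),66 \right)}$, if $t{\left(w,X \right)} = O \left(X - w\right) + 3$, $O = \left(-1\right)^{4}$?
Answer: $84$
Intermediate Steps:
$O = 1$
$t{\left(w,X \right)} = 3 + X - w$ ($t{\left(w,X \right)} = 1 \left(X - w\right) + 3 = \left(X - w\right) + 3 = 3 + X - w$)
$G{\left(49 \right)} - t{\left(0 \left(8 + 4\right),66 \right)} = 153 - \left(3 + 66 - 0 \left(8 + 4\right)\right) = 153 - \left(3 + 66 - 0 \cdot 12\right) = 153 - \left(3 + 66 - 0\right) = 153 - \left(3 + 66 + 0\right) = 153 - 69 = 84$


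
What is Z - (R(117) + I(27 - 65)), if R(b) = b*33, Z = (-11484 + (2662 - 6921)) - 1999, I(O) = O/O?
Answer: -21604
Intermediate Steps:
I(O) = 1
Z = -17742 (Z = (-11484 - 4259) - 1999 = -15743 - 1999 = -17742)
R(b) = 33*b
Z - (R(117) + I(27 - 65)) = -17742 - (33*117 + 1) = -17742 - (3861 + 1) = -17742 - 1*3862 = -17742 - 3862 = -21604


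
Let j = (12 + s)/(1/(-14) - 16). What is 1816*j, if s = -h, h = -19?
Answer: -788144/225 ≈ -3502.9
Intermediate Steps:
s = 19 (s = -1*(-19) = 19)
j = -434/225 (j = (12 + 19)/(1/(-14) - 16) = 31/(-1/14 - 16) = 31/(-225/14) = 31*(-14/225) = -434/225 ≈ -1.9289)
1816*j = 1816*(-434/225) = -788144/225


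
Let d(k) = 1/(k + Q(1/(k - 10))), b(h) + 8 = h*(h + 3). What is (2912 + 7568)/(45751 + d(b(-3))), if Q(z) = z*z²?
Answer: 97793072/426919715 ≈ 0.22907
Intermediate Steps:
Q(z) = z³
b(h) = -8 + h*(3 + h) (b(h) = -8 + h*(h + 3) = -8 + h*(3 + h))
d(k) = 1/(k + (-10 + k)⁻³) (d(k) = 1/(k + (1/(k - 10))³) = 1/(k + (1/(-10 + k))³) = 1/(k + (-10 + k)⁻³))
(2912 + 7568)/(45751 + d(b(-3))) = (2912 + 7568)/(45751 + (-10 + (-8 + (-3)² + 3*(-3)))³/(1 + (-8 + (-3)² + 3*(-3))*(-10 + (-8 + (-3)² + 3*(-3)))³)) = 10480/(45751 + (-10 + (-8 + 9 - 9))³/(1 + (-8 + 9 - 9)*(-10 + (-8 + 9 - 9))³)) = 10480/(45751 + (-10 - 8)³/(1 - 8*(-10 - 8)³)) = 10480/(45751 + (-18)³/(1 - 8*(-18)³)) = 10480/(45751 - 5832/(1 - 8*(-5832))) = 10480/(45751 - 5832/(1 + 46656)) = 10480/(45751 - 5832/46657) = 10480/(2134598575/46657) = 10480*(46657/2134598575) = 97793072/426919715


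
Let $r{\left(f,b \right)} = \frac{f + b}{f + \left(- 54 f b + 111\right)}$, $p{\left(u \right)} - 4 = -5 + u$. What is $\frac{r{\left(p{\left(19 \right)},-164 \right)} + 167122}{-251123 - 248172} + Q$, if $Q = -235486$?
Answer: $- \frac{18757905698505058}{79656026415} \approx -2.3549 \cdot 10^{5}$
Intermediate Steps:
$p{\left(u \right)} = -1 + u$ ($p{\left(u \right)} = 4 + \left(-5 + u\right) = -1 + u$)
$r{\left(f,b \right)} = \frac{b + f}{111 + f - 54 b f}$ ($r{\left(f,b \right)} = \frac{b + f}{f - \left(-111 + 54 b f\right)} = \frac{b + f}{111 + f - 54 b f}$)
$\frac{r{\left(p{\left(19 \right)},-164 \right)} + 167122}{-251123 - 248172} + Q = \frac{\frac{-164 + \left(-1 + 19\right)}{111 + \left(-1 + 19\right) - - 8856 \left(-1 + 19\right)} + 167122}{-251123 - 248172} - 235486 = \frac{\frac{-164 + 18}{111 + 18 - \left(-8856\right) 18} + 167122}{-499295} - 235486 = \left(\frac{1}{111 + 18 + 159408} \left(-146\right) + 167122\right) \left(- \frac{1}{499295}\right) - 235486 = \left(\frac{1}{159537} \left(-146\right) + 167122\right) \left(- \frac{1}{499295}\right) - 235486 = \left(- \frac{146}{159537} + 167122\right) \left(- \frac{1}{499295}\right) - 235486 = \frac{26662142368}{159537} \left(- \frac{1}{499295}\right) - 235486 = - \frac{26662142368}{79656026415} - 235486 = - \frac{18757905698505058}{79656026415}$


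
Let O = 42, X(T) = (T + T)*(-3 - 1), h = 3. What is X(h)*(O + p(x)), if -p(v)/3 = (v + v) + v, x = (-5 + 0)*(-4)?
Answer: 3312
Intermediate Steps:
X(T) = -8*T (X(T) = (2*T)*(-4) = -8*T)
x = 20 (x = -5*(-4) = 20)
p(v) = -9*v (p(v) = -3*((v + v) + v) = -3*(2*v + v) = -9*v)
X(h)*(O + p(x)) = (-8*3)*(42 - 9*20) = -24*(42 - 180) = -24*(-138) = 3312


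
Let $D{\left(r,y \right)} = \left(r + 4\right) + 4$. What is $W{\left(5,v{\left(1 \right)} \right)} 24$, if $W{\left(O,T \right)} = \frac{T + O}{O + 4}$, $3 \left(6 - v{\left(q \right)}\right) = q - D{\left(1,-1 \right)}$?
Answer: $\frac{328}{9} \approx 36.444$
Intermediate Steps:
$D{\left(r,y \right)} = 8 + r$ ($D{\left(r,y \right)} = \left(4 + r\right) + 4 = 8 + r$)
$v{\left(q \right)} = 9 - \frac{q}{3}$ ($v{\left(q \right)} = 6 - \frac{q - \left(8 + 1\right)}{3} = 6 - \frac{q - 9}{3} = 6 - \frac{-9 + q}{3} = 6 - \left(-3 + \frac{q}{3}\right) = 9 - \frac{q}{3}$)
$W{\left(O,T \right)} = \frac{O + T}{4 + O}$
$W{\left(5,v{\left(1 \right)} \right)} 24 = \frac{5 + \left(9 - \frac{1}{3}\right)}{4 + 5} \cdot 24 = \frac{5 + \left(9 - \frac{1}{3}\right)}{9} \cdot 24 = \frac{5 + \frac{26}{3}}{9} \cdot 24 = \frac{1}{9} \cdot \frac{41}{3} \cdot 24 = \frac{41}{27} \cdot 24 = \frac{328}{9}$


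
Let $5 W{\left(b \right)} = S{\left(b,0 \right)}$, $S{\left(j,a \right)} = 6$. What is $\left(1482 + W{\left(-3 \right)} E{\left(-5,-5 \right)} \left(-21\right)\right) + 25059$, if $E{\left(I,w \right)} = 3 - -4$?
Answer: $\frac{131823}{5} \approx 26365.0$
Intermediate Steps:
$E{\left(I,w \right)} = 7$ ($E{\left(I,w \right)} = 3 + 4 = 7$)
$W{\left(b \right)} = \frac{6}{5}$ ($W{\left(b \right)} = \frac{1}{5} \cdot 6 = \frac{6}{5}$)
$\left(1482 + W{\left(-3 \right)} E{\left(-5,-5 \right)} \left(-21\right)\right) + 25059 = \left(1482 + \frac{6}{5} \cdot 7 \left(-21\right)\right) + 25059 = \left(1482 + \frac{42}{5} \left(-21\right)\right) + 25059 = \left(1482 - \frac{882}{5}\right) + 25059 = \frac{6528}{5} + 25059 = \frac{131823}{5}$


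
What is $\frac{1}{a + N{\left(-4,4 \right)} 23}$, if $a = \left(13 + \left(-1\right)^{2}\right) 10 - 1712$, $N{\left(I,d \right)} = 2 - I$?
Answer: $- \frac{1}{1434} \approx -0.00069735$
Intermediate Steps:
$a = -1572$ ($a = \left(13 + 1\right) 10 - 1712 = 14 \cdot 10 - 1712 = 140 - 1712 = -1572$)
$\frac{1}{a + N{\left(-4,4 \right)} 23} = \frac{1}{-1572 + \left(2 - -4\right) 23} = \frac{1}{-1572 + \left(2 + 4\right) 23} = \frac{1}{-1572 + 6 \cdot 23} = \frac{1}{-1572 + 138} = \frac{1}{-1434} = - \frac{1}{1434}$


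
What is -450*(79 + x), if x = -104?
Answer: 11250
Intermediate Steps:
-450*(79 + x) = -450*(79 - 104) = -450*(-25) = 11250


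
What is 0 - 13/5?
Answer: -13/5 ≈ -2.6000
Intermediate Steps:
0 - 13/5 = -13/5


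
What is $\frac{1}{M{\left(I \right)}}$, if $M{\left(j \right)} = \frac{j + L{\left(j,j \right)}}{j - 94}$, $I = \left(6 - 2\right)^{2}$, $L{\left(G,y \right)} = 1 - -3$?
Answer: $- \frac{39}{10} \approx -3.9$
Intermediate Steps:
$L{\left(G,y \right)} = 4$ ($L{\left(G,y \right)} = 1 + 3 = 4$)
$I = 16$ ($I = 4^{2} = 16$)
$M{\left(j \right)} = \frac{4 + j}{-94 + j}$ ($M{\left(j \right)} = \frac{j + 4}{j - 94} = \frac{4 + j}{-94 + j}$)
$\frac{1}{M{\left(I \right)}} = \frac{1}{\frac{1}{-94 + 16} \left(4 + 16\right)} = \frac{1}{\frac{1}{-78} \cdot 20} = \frac{1}{\left(- \frac{1}{78}\right) 20} = \frac{1}{- \frac{10}{39}} = - \frac{39}{10}$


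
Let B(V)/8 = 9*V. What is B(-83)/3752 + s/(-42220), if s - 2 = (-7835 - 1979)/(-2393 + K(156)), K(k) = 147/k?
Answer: -1961657758209/1231504688330 ≈ -1.5929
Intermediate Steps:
B(V) = 72*V (B(V) = 8*(9*V) = 72*V)
s = 759102/124387 (s = 2 + (-7835 - 1979)/(-2393 + 147/156) = 2 - 9814/(-2393 + 147*(1/156)) = 2 - 9814/(-2393 + 49/52) = 2 - 9814/(-124387/52) = 2 - 9814*(-52/124387) = 2 + 510328/124387 = 759102/124387 ≈ 6.1027)
B(-83)/3752 + s/(-42220) = (72*(-83))/3752 + (759102/124387)/(-42220) = -5976*1/3752 + (759102/124387)*(-1/42220) = -747/469 - 379551/2625809570 = -1961657758209/1231504688330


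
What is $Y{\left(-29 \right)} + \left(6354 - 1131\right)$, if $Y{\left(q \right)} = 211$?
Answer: $5434$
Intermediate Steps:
$Y{\left(-29 \right)} + \left(6354 - 1131\right) = 211 + \left(6354 - 1131\right) = 211 + 5223 = 5434$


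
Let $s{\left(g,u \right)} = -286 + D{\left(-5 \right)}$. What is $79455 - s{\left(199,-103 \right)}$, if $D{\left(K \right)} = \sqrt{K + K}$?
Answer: $79741 - i \sqrt{10} \approx 79741.0 - 3.1623 i$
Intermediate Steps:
$D{\left(K \right)} = \sqrt{2} \sqrt{K}$ ($D{\left(K \right)} = \sqrt{2 K} = \sqrt{2} \sqrt{K}$)
$s{\left(g,u \right)} = -286 + i \sqrt{10}$ ($s{\left(g,u \right)} = -286 + \sqrt{2} \sqrt{-5} = -286 + \sqrt{2} i \sqrt{5} = -286 + i \sqrt{10}$)
$79455 - s{\left(199,-103 \right)} = 79455 - \left(-286 + i \sqrt{10}\right) = 79455 + \left(286 - i \sqrt{10}\right) = 79741 - i \sqrt{10}$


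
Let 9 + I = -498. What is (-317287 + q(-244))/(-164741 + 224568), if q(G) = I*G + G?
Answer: -193823/59827 ≈ -3.2397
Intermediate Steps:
I = -507 (I = -9 - 498 = -507)
q(G) = -506*G (q(G) = -507*G + G = -506*G)
(-317287 + q(-244))/(-164741 + 224568) = (-317287 - 506*(-244))/(-164741 + 224568) = (-317287 + 123464)/59827 = -193823*1/59827 = -193823/59827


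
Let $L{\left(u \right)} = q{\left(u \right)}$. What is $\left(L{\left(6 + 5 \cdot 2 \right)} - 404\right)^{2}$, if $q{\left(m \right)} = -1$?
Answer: $164025$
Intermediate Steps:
$L{\left(u \right)} = -1$
$\left(L{\left(6 + 5 \cdot 2 \right)} - 404\right)^{2} = \left(-1 - 404\right)^{2} = \left(-405\right)^{2} = 164025$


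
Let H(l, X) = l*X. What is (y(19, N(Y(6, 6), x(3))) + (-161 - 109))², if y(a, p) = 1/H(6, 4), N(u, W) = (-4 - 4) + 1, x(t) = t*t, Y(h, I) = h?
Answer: 41977441/576 ≈ 72878.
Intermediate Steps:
H(l, X) = X*l
x(t) = t²
N(u, W) = -7 (N(u, W) = -8 + 1 = -7)
y(a, p) = 1/24 (y(a, p) = 1/(4*6) = 1/24)
(y(19, N(Y(6, 6), x(3))) + (-161 - 109))² = (1/24 + (-161 - 109))² = (1/24 - 270)² = (-6479/24)² = 41977441/576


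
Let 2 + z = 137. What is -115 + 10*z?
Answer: 1235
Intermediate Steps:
z = 135 (z = -2 + 137 = 135)
-115 + 10*z = -115 + 10*135 = -115 + 1350 = 1235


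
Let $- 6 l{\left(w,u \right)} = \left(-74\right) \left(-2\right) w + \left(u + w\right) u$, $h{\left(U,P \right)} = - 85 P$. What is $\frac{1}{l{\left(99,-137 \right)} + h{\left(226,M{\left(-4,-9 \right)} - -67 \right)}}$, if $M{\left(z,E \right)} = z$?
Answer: $- \frac{3}{25994} \approx -0.00011541$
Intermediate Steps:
$l{\left(w,u \right)} = - \frac{74 w}{3} - \frac{u \left(u + w\right)}{6}$ ($l{\left(w,u \right)} = - \frac{\left(-74\right) \left(-2\right) w + \left(u + w\right) u}{6} = - \frac{148 w + u \left(u + w\right)}{6} = - \frac{74 w}{3} - \frac{u \left(u + w\right)}{6}$)
$\frac{1}{l{\left(99,-137 \right)} + h{\left(226,M{\left(-4,-9 \right)} - -67 \right)}} = \frac{1}{\left(\left(- \frac{74}{3}\right) 99 - \frac{\left(-137\right)^{2}}{6} - \left(- \frac{137}{6}\right) 99\right) - 85 \left(-4 - -67\right)} = \frac{1}{\left(-2442 - \frac{18769}{6} + \frac{4521}{2}\right) - 85 \left(-4 + 67\right)} = \frac{1}{\left(-2442 - \frac{18769}{6} + \frac{4521}{2}\right) - 5355} = \frac{1}{- \frac{9929}{3} - 5355} = \frac{1}{- \frac{25994}{3}} = - \frac{3}{25994}$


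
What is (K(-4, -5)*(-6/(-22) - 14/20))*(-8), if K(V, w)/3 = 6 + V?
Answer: 1128/55 ≈ 20.509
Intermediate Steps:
K(V, w) = 18 + 3*V (K(V, w) = 3*(6 + V) = 18 + 3*V)
(K(-4, -5)*(-6/(-22) - 14/20))*(-8) = ((18 + 3*(-4))*(-6/(-22) - 14/20))*(-8) = ((18 - 12)*(-6*(-1/22) - 14*1/20))*(-8) = (6*(3/11 - 7/10))*(-8) = (6*(-47/110))*(-8) = -141/55*(-8) = 1128/55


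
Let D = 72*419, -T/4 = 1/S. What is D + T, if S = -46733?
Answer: 1409841148/46733 ≈ 30168.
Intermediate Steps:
T = 4/46733 (T = -4/(-46733) = -4*(-1/46733) = 4/46733 ≈ 8.5593e-5)
D = 30168
D + T = 30168 + 4/46733 = 1409841148/46733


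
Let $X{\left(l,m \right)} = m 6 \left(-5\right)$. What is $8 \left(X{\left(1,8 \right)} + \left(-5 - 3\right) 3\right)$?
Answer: $-2112$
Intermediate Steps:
$X{\left(l,m \right)} = - 30 m$ ($X{\left(l,m \right)} = 6 m \left(-5\right) = - 30 m$)
$8 \left(X{\left(1,8 \right)} + \left(-5 - 3\right) 3\right) = 8 \left(\left(-30\right) 8 + \left(-5 - 3\right) 3\right) = 8 \left(-240 - 24\right) = 8 \left(-264\right) = -2112$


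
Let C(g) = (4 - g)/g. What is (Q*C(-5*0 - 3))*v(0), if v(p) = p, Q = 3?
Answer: 0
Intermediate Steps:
C(g) = (4 - g)/g
(Q*C(-5*0 - 3))*v(0) = (3*((4 - (-5*0 - 3))/(-5*0 - 3)))*0 = (3*((4 - (0 - 3))/(0 - 3)))*0 = (3*((4 - 1*(-3))/(-3)))*0 = (3*(-(4 + 3)/3))*0 = (3*(-⅓*7))*0 = (3*(-7/3))*0 = -7*0 = 0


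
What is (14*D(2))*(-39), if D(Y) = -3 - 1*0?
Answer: 1638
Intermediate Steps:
D(Y) = -3 (D(Y) = -3 + 0 = -3)
(14*D(2))*(-39) = (14*(-3))*(-39) = -42*(-39) = 1638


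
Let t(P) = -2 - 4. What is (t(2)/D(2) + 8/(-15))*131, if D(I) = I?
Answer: -6943/15 ≈ -462.87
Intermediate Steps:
t(P) = -6
(t(2)/D(2) + 8/(-15))*131 = (-6/2 + 8/(-15))*131 = (-6*½ + 8*(-1/15))*131 = (-3 - 8/15)*131 = -53/15*131 = -6943/15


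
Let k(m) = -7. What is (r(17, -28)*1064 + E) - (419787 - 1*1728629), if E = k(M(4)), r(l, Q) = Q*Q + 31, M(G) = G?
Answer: 2175995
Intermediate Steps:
r(l, Q) = 31 + Q² (r(l, Q) = Q² + 31 = 31 + Q²)
E = -7
(r(17, -28)*1064 + E) - (419787 - 1*1728629) = ((31 + (-28)²)*1064 - 7) - (419787 - 1*1728629) = ((31 + 784)*1064 - 7) - (419787 - 1728629) = (815*1064 - 7) - 1*(-1308842) = (867160 - 7) + 1308842 = 867153 + 1308842 = 2175995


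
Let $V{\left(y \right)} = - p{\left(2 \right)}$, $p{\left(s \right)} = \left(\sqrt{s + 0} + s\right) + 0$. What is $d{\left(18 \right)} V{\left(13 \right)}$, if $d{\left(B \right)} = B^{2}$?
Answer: $-648 - 324 \sqrt{2} \approx -1106.2$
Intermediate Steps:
$p{\left(s \right)} = s + \sqrt{s}$ ($p{\left(s \right)} = \left(\sqrt{s} + s\right) + 0 = \left(s + \sqrt{s}\right) + 0 = s + \sqrt{s}$)
$V{\left(y \right)} = -2 - \sqrt{2}$ ($V{\left(y \right)} = - (2 + \sqrt{2}) = -2 - \sqrt{2}$)
$d{\left(18 \right)} V{\left(13 \right)} = 18^{2} \left(-2 - \sqrt{2}\right) = 324 \left(-2 - \sqrt{2}\right) = -648 - 324 \sqrt{2}$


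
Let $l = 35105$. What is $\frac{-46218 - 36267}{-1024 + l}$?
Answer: $- \frac{82485}{34081} \approx -2.4203$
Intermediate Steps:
$\frac{-46218 - 36267}{-1024 + l} = \frac{-46218 - 36267}{-1024 + 35105} = - \frac{82485}{34081}$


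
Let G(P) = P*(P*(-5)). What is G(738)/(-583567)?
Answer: 2723220/583567 ≈ 4.6665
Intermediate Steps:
G(P) = -5*P² (G(P) = P*(-5*P) = -5*P²)
G(738)/(-583567) = -5*738²/(-583567) = -5*544644*(-1/583567) = -2723220*(-1/583567) = 2723220/583567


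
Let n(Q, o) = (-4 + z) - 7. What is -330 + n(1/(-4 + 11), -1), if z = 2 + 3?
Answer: -336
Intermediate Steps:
z = 5
n(Q, o) = -6 (n(Q, o) = (-4 + 5) - 7 = 1 - 7 = -6)
-330 + n(1/(-4 + 11), -1) = -330 - 6 = -336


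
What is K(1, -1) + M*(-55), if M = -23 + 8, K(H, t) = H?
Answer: 826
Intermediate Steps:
M = -15
K(1, -1) + M*(-55) = 1 - 15*(-55) = 1 + 825 = 826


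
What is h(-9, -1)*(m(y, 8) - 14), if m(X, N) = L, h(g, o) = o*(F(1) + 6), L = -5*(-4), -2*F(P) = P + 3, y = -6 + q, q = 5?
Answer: -24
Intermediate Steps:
y = -1 (y = -6 + 5 = -1)
F(P) = -3/2 - P/2 (F(P) = -(P + 3)/2 = -(3 + P)/2 = -3/2 - P/2)
L = 20
h(g, o) = 4*o (h(g, o) = o*((-3/2 - ½*1) + 6) = o*((-3/2 - ½) + 6) = o*(-2 + 6) = o*4 = 4*o)
m(X, N) = 20
h(-9, -1)*(m(y, 8) - 14) = (4*(-1))*(20 - 14) = -4*6 = -24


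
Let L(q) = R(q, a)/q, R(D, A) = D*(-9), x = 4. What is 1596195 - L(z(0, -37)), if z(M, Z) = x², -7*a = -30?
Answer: 1596204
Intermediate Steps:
a = 30/7 (a = -⅐*(-30) = 30/7 ≈ 4.2857)
R(D, A) = -9*D
z(M, Z) = 16 (z(M, Z) = 4² = 16)
L(q) = -9 (L(q) = (-9*q)/q = -9)
1596195 - L(z(0, -37)) = 1596195 - 1*(-9) = 1596195 + 9 = 1596204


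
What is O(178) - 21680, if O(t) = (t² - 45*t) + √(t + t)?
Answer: 1994 + 2*√89 ≈ 2012.9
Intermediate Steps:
O(t) = t² - 45*t + √2*√t (O(t) = (t² - 45*t) + √(2*t) = (t² - 45*t) + √2*√t = t² - 45*t + √2*√t)
O(178) - 21680 = (178² - 45*178 + √2*√178) - 21680 = (31684 - 8010 + 2*√89) - 21680 = (23674 + 2*√89) - 21680 = 1994 + 2*√89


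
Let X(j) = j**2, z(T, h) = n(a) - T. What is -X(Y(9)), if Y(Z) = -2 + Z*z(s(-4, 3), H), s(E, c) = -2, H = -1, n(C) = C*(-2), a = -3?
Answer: -4900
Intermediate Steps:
n(C) = -2*C
z(T, h) = 6 - T (z(T, h) = -2*(-3) - T = 6 - T)
Y(Z) = -2 + 8*Z (Y(Z) = -2 + Z*(6 - 1*(-2)) = -2 + Z*(6 + 2) = -2 + Z*8 = -2 + 8*Z)
-X(Y(9)) = -(-2 + 8*9)**2 = -(-2 + 72)**2 = -1*70**2 = -1*4900 = -4900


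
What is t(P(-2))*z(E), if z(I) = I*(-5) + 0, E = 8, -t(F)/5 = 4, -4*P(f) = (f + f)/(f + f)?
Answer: 800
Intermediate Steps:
P(f) = -¼ (P(f) = -(f + f)/(4*(f + f)) = -2*f/(4*(2*f)) = -2*f*1/(2*f)/4 = -¼*1 = -¼)
t(F) = -20 (t(F) = -5*4 = -20)
z(I) = -5*I (z(I) = -5*I + 0 = -5*I)
t(P(-2))*z(E) = -(-100)*8 = -20*(-40) = 800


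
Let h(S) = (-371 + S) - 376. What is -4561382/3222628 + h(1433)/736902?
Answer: -839770198939/593690254614 ≈ -1.4145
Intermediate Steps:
h(S) = -747 + S
-4561382/3222628 + h(1433)/736902 = -4561382/3222628 + (-747 + 1433)/736902 = -4561382*1/3222628 + 686*(1/736902) = -2280691/1611314 + 343/368451 = -839770198939/593690254614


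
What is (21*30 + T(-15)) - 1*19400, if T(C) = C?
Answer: -18785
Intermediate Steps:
(21*30 + T(-15)) - 1*19400 = (21*30 - 15) - 1*19400 = (630 - 15) - 19400 = 615 - 19400 = -18785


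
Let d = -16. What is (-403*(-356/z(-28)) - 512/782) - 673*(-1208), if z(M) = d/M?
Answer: 416044467/391 ≈ 1.0641e+6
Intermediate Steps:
z(M) = -16/M
(-403*(-356/z(-28)) - 512/782) - 673*(-1208) = (-403/(-16/(-28)/(-356)) - 512/782) - 673*(-1208) = (-403/(-16*(-1/28)*(-1/356)) - 512*1/782) + 812984 = (-403/((4/7)*(-1/356)) - 256/391) + 812984 = (-403/(-1/623) - 256/391) + 812984 = (-403*(-623) - 256/391) + 812984 = (251069 - 256/391) + 812984 = 98167723/391 + 812984 = 416044467/391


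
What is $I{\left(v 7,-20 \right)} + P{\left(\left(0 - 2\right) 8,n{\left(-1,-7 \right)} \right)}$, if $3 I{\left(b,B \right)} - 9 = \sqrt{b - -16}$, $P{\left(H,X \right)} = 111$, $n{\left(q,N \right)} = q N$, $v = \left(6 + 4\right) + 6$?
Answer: $114 + \frac{8 \sqrt{2}}{3} \approx 117.77$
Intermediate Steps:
$v = 16$ ($v = 10 + 6 = 16$)
$n{\left(q,N \right)} = N q$
$I{\left(b,B \right)} = 3 + \frac{\sqrt{16 + b}}{3}$ ($I{\left(b,B \right)} = 3 + \frac{\sqrt{b - -16}}{3} = 3 + \frac{\sqrt{b + 16}}{3} = 3 + \frac{\sqrt{16 + b}}{3}$)
$I{\left(v 7,-20 \right)} + P{\left(\left(0 - 2\right) 8,n{\left(-1,-7 \right)} \right)} = \left(3 + \frac{\sqrt{16 + 16 \cdot 7}}{3}\right) + 111 = \left(3 + \frac{\sqrt{16 + 112}}{3}\right) + 111 = \left(3 + \frac{\sqrt{128}}{3}\right) + 111 = \left(3 + \frac{8 \sqrt{2}}{3}\right) + 111 = 114 + \frac{8 \sqrt{2}}{3}$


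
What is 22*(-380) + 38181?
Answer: 29821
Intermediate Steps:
22*(-380) + 38181 = -8360 + 38181 = 29821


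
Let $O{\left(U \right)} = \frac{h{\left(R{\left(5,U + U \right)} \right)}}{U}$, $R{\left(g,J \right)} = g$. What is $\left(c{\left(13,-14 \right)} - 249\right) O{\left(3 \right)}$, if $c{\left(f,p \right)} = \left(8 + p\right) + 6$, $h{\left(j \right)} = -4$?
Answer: $332$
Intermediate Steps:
$O{\left(U \right)} = - \frac{4}{U}$
$c{\left(f,p \right)} = 14 + p$
$\left(c{\left(13,-14 \right)} - 249\right) O{\left(3 \right)} = \left(\left(14 - 14\right) - 249\right) \left(- \frac{4}{3}\right) = \left(0 - 249\right) \left(\left(-4\right) \frac{1}{3}\right) = \left(-249\right) \left(- \frac{4}{3}\right) = 332$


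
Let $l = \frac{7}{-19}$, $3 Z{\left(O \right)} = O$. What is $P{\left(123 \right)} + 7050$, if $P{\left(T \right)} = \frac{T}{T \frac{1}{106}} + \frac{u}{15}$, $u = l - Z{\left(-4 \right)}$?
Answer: $\frac{1223687}{171} \approx 7156.1$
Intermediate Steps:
$Z{\left(O \right)} = \frac{O}{3}$
$l = - \frac{7}{19}$ ($l = 7 \left(- \frac{1}{19}\right) = - \frac{7}{19} \approx -0.36842$)
$u = \frac{55}{57}$ ($u = - \frac{7}{19} - \frac{1}{3} \left(-4\right) = - \frac{7}{19} - - \frac{4}{3} = - \frac{7}{19} + \frac{4}{3} = \frac{55}{57} \approx 0.96491$)
$P{\left(T \right)} = \frac{18137}{171}$ ($P{\left(T \right)} = \frac{T}{T \frac{1}{106}} + \frac{55}{57 \cdot 15} = \frac{T}{T \frac{1}{106}} + \frac{55}{57} \cdot \frac{1}{15} = \frac{T}{\frac{1}{106} T} + \frac{11}{171} = T \frac{106}{T} + \frac{11}{171} = 106 + \frac{11}{171} = \frac{18137}{171}$)
$P{\left(123 \right)} + 7050 = \frac{18137}{171} + 7050 = \frac{1223687}{171}$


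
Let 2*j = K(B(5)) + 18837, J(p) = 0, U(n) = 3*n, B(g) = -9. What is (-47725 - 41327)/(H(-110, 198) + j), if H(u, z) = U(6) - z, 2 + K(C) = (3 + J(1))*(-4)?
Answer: -178104/18463 ≈ -9.6465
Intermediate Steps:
K(C) = -14 (K(C) = -2 + (3 + 0)*(-4) = -2 + 3*(-4) = -2 - 12 = -14)
H(u, z) = 18 - z (H(u, z) = 3*6 - z = 18 - z)
j = 18823/2 (j = (-14 + 18837)/2 = (½)*18823 = 18823/2 ≈ 9411.5)
(-47725 - 41327)/(H(-110, 198) + j) = (-47725 - 41327)/((18 - 1*198) + 18823/2) = -89052/((18 - 198) + 18823/2) = -89052/(-180 + 18823/2) = -89052/18463/2 = -89052*2/18463 = -178104/18463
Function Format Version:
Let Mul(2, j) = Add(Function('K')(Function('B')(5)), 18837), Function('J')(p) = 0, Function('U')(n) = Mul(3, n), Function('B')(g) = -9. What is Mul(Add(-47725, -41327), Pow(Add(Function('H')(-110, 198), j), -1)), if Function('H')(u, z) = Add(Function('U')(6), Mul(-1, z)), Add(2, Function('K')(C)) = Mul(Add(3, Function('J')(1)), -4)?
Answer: Rational(-178104, 18463) ≈ -9.6465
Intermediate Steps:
Function('K')(C) = -14 (Function('K')(C) = Add(-2, Mul(Add(3, 0), -4)) = Add(-2, Mul(3, -4)) = Add(-2, -12) = -14)
Function('H')(u, z) = Add(18, Mul(-1, z)) (Function('H')(u, z) = Add(Mul(3, 6), Mul(-1, z)) = Add(18, Mul(-1, z)))
j = Rational(18823, 2) (j = Mul(Rational(1, 2), Add(-14, 18837)) = Mul(Rational(1, 2), 18823) = Rational(18823, 2) ≈ 9411.5)
Mul(Add(-47725, -41327), Pow(Add(Function('H')(-110, 198), j), -1)) = Mul(Add(-47725, -41327), Pow(Add(Add(18, Mul(-1, 198)), Rational(18823, 2)), -1)) = Mul(-89052, Pow(Add(Add(18, -198), Rational(18823, 2)), -1)) = Mul(-89052, Pow(Add(-180, Rational(18823, 2)), -1)) = Mul(-89052, Pow(Rational(18463, 2), -1)) = Mul(-89052, Rational(2, 18463)) = Rational(-178104, 18463)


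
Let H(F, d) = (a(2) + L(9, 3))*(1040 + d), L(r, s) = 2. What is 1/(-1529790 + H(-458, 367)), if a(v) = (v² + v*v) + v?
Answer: -1/1512906 ≈ -6.6098e-7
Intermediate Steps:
a(v) = v + 2*v² (a(v) = (v² + v²) + v = 2*v² + v = v + 2*v²)
H(F, d) = 12480 + 12*d (H(F, d) = (2*(1 + 2*2) + 2)*(1040 + d) = (2*(1 + 4) + 2)*(1040 + d) = (2*5 + 2)*(1040 + d) = (10 + 2)*(1040 + d) = 12*(1040 + d) = 12480 + 12*d)
1/(-1529790 + H(-458, 367)) = 1/(-1529790 + (12480 + 12*367)) = 1/(-1529790 + (12480 + 4404)) = 1/(-1529790 + 16884) = 1/(-1512906) = -1/1512906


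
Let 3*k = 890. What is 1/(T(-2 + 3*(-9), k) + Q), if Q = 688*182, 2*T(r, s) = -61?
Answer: 2/250371 ≈ 7.9881e-6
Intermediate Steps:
k = 890/3 (k = (⅓)*890 = 890/3 ≈ 296.67)
T(r, s) = -61/2 (T(r, s) = (½)*(-61) = -61/2)
Q = 125216
1/(T(-2 + 3*(-9), k) + Q) = 1/(-61/2 + 125216) = 1/(250371/2) = 2/250371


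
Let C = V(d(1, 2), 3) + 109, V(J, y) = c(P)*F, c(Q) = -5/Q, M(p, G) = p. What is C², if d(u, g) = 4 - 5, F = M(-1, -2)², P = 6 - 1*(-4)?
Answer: 47089/4 ≈ 11772.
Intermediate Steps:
P = 10 (P = 6 + 4 = 10)
F = 1 (F = (-1)² = 1)
d(u, g) = -1
V(J, y) = -½ (V(J, y) = -5/10*1 = -5*⅒*1 = -½*1 = -½)
C = 217/2 (C = -½ + 109 = 217/2 ≈ 108.50)
C² = (217/2)² = 47089/4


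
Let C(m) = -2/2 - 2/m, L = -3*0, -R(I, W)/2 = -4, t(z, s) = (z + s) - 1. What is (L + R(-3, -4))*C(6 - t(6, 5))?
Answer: -4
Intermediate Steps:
t(z, s) = -1 + s + z (t(z, s) = (s + z) - 1 = -1 + s + z)
R(I, W) = 8 (R(I, W) = -2*(-4) = 8)
L = 0
C(m) = -1 - 2/m (C(m) = -2*½ - 2/m = -1 - 2/m)
(L + R(-3, -4))*C(6 - t(6, 5)) = (0 + 8)*((-2 - (6 - (-1 + 5 + 6)))/(6 - (-1 + 5 + 6))) = 8*((-2 - (6 - 1*10))/(6 - 1*10)) = 8*((-2 - (6 - 10))/(6 - 10)) = 8*((-2 - 1*(-4))/(-4)) = 8*(-(-2 + 4)/4) = 8*(-¼*2) = 8*(-½) = -4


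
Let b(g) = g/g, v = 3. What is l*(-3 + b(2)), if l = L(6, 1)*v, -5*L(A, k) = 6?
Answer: 36/5 ≈ 7.2000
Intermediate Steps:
L(A, k) = -6/5 (L(A, k) = -⅕*6 = -6/5)
b(g) = 1
l = -18/5 (l = -6/5*3 = -18/5 ≈ -3.6000)
l*(-3 + b(2)) = -18*(-3 + 1)/5 = -18/5*(-2) = 36/5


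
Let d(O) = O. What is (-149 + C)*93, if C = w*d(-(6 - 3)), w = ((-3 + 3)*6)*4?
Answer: -13857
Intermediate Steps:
w = 0 (w = (0*6)*4 = 0*4 = 0)
C = 0 (C = 0*(-(6 - 3)) = 0*(-1*3) = 0*(-3) = 0)
(-149 + C)*93 = (-149 + 0)*93 = -149*93 = -13857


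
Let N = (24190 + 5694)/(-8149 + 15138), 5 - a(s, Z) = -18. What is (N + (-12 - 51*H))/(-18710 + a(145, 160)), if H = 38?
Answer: 56426/541923 ≈ 0.10412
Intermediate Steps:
a(s, Z) = 23 (a(s, Z) = 5 - 1*(-18) = 5 + 18 = 23)
N = 124/29 (N = 29884/6989 = 29884*(1/6989) = 124/29 ≈ 4.2759)
(N + (-12 - 51*H))/(-18710 + a(145, 160)) = (124/29 + (-12 - 51*38))/(-18710 + 23) = (124/29 + (-12 - 1938))/(-18687) = (124/29 - 1950)*(-1/18687) = -56426/29*(-1/18687) = 56426/541923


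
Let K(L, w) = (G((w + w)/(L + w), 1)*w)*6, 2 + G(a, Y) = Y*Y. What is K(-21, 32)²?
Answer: 36864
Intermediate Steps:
G(a, Y) = -2 + Y² (G(a, Y) = -2 + Y*Y = -2 + Y²)
K(L, w) = -6*w (K(L, w) = ((-2 + 1²)*w)*6 = ((-2 + 1)*w)*6 = -w*6 = -6*w)
K(-21, 32)² = (-6*32)² = (-192)² = 36864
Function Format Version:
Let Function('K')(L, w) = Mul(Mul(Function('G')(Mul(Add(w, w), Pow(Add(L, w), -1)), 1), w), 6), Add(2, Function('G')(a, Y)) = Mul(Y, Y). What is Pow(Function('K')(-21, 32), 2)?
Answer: 36864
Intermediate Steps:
Function('G')(a, Y) = Add(-2, Pow(Y, 2)) (Function('G')(a, Y) = Add(-2, Mul(Y, Y)) = Add(-2, Pow(Y, 2)))
Function('K')(L, w) = Mul(-6, w) (Function('K')(L, w) = Mul(Mul(Add(-2, Pow(1, 2)), w), 6) = Mul(Mul(Add(-2, 1), w), 6) = Mul(Mul(-1, w), 6) = Mul(-6, w))
Pow(Function('K')(-21, 32), 2) = Pow(Mul(-6, 32), 2) = Pow(-192, 2) = 36864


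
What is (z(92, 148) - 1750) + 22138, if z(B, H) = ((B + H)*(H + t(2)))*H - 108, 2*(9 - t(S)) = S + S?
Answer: 5525880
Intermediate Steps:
t(S) = 9 - S (t(S) = 9 - (S + S)/2 = 9 - S)
z(B, H) = -108 + H*(7 + H)*(B + H) (z(B, H) = ((B + H)*(H + (9 - 1*2)))*H - 108 = ((B + H)*(H + (9 - 2)))*H - 108 = ((B + H)*(H + 7))*H - 108 = ((B + H)*(7 + H))*H - 108 = ((7 + H)*(B + H))*H - 108 = H*(7 + H)*(B + H) - 108 = -108 + H*(7 + H)*(B + H))
(z(92, 148) - 1750) + 22138 = ((-108 + 148³ + 7*148² + 92*148² + 7*92*148) - 1750) + 22138 = ((-108 + 3241792 + 7*21904 + 92*21904 + 95312) - 1750) + 22138 = ((-108 + 3241792 + 153328 + 2015168 + 95312) - 1750) + 22138 = (5505492 - 1750) + 22138 = 5503742 + 22138 = 5525880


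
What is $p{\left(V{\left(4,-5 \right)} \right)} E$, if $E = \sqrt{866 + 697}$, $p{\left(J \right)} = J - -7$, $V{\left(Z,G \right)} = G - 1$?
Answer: $\sqrt{1563} \approx 39.535$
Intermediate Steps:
$V{\left(Z,G \right)} = -1 + G$
$p{\left(J \right)} = 7 + J$ ($p{\left(J \right)} = J + 7 = 7 + J$)
$E = \sqrt{1563} \approx 39.535$
$p{\left(V{\left(4,-5 \right)} \right)} E = \left(7 - 6\right) \sqrt{1563} = 1 \sqrt{1563} = \sqrt{1563}$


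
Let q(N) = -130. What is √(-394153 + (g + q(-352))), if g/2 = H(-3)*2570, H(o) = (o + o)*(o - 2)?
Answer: I*√240083 ≈ 489.98*I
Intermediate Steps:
H(o) = 2*o*(-2 + o) (H(o) = (2*o)*(-2 + o) = 2*o*(-2 + o))
g = 154200 (g = 2*((2*(-3)*(-2 - 3))*2570) = 2*((2*(-3)*(-5))*2570) = 2*(30*2570) = 2*77100 = 154200)
√(-394153 + (g + q(-352))) = √(-394153 + (154200 - 130)) = √(-394153 + 154070) = √(-240083) = I*√240083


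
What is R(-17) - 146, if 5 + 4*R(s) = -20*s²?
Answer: -6369/4 ≈ -1592.3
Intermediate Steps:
R(s) = -5/4 - 5*s² (R(s) = -5/4 + (-20*s²)/4 = -5/4 - 5*s²)
R(-17) - 146 = (-5/4 - 5*(-17)²) - 146 = (-5/4 - 5*289) - 146 = (-5/4 - 1445) - 146 = -5785/4 - 146 = -6369/4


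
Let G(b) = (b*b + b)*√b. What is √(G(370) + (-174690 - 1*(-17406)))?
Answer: √(-157284 + 137270*√370) ≈ 1575.8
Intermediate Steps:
G(b) = √b*(b + b²) (G(b) = (b² + b)*√b = (b + b²)*√b = √b*(b + b²))
√(G(370) + (-174690 - 1*(-17406))) = √(370^(3/2)*(1 + 370) + (-174690 - 1*(-17406))) = √((370*√370)*371 + (-174690 + 17406)) = √(137270*√370 - 157284) = √(-157284 + 137270*√370)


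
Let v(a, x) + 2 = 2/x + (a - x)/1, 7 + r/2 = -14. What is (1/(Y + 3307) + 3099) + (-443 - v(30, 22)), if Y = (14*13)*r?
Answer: 126419202/47707 ≈ 2649.9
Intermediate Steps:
r = -42 (r = -14 + 2*(-14) = -14 - 28 = -42)
v(a, x) = -2 + a - x + 2/x (v(a, x) = -2 + (2/x + (a - x)/1) = -2 + (2/x + (a - x)*1) = -2 + (2/x + (a - x)) = -2 + (a - x + 2/x) = -2 + a - x + 2/x)
Y = -7644 (Y = (14*13)*(-42) = 182*(-42) = -7644)
(1/(Y + 3307) + 3099) + (-443 - v(30, 22)) = (1/(-7644 + 3307) + 3099) + (-443 - (-2 + 30 - 1*22 + 2/22)) = (1/(-4337) + 3099) + (-443 - (-2 + 30 - 22 + 2*(1/22))) = (-1/4337 + 3099) + (-443 - (-2 + 30 - 22 + 1/11)) = 13440362/4337 + (-443 - 1*67/11) = 13440362/4337 + (-443 - 67/11) = 13440362/4337 - 4940/11 = 126419202/47707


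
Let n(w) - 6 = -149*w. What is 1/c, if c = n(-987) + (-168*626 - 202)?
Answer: 1/41699 ≈ 2.3981e-5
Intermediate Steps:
n(w) = 6 - 149*w
c = 41699 (c = (6 - 149*(-987)) + (-168*626 - 202) = (6 + 147063) + (-105168 - 202) = 147069 - 105370 = 41699)
1/c = 1/41699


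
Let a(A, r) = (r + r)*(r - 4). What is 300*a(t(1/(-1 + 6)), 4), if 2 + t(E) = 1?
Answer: 0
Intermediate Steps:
t(E) = -1 (t(E) = -2 + 1 = -1)
a(A, r) = 2*r*(-4 + r) (a(A, r) = (2*r)*(-4 + r) = 2*r*(-4 + r))
300*a(t(1/(-1 + 6)), 4) = 300*(2*4*(-4 + 4)) = 300*(2*4*0) = 300*0 = 0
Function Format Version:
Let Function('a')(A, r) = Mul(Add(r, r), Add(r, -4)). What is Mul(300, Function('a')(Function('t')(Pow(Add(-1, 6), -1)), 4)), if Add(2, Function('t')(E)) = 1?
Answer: 0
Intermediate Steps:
Function('t')(E) = -1 (Function('t')(E) = Add(-2, 1) = -1)
Function('a')(A, r) = Mul(2, r, Add(-4, r)) (Function('a')(A, r) = Mul(Mul(2, r), Add(-4, r)) = Mul(2, r, Add(-4, r)))
Mul(300, Function('a')(Function('t')(Pow(Add(-1, 6), -1)), 4)) = Mul(300, Mul(2, 4, Add(-4, 4))) = Mul(300, Mul(2, 4, 0)) = Mul(300, 0) = 0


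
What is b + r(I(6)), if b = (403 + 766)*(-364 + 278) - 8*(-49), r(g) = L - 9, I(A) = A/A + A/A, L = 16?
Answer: -100135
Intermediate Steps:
I(A) = 2 (I(A) = 1 + 1 = 2)
r(g) = 7 (r(g) = 16 - 9 = 7)
b = -100142 (b = 1169*(-86) + 392 = -100534 + 392 = -100142)
b + r(I(6)) = -100142 + 7 = -100135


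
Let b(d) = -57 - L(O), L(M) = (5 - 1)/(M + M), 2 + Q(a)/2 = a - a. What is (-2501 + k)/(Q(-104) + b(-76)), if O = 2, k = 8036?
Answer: -5535/62 ≈ -89.274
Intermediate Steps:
Q(a) = -4 (Q(a) = -4 + 2*(a - a) = -4 + 2*0 = -4 + 0 = -4)
L(M) = 2/M (L(M) = 4/((2*M)) = 4*(1/(2*M)) = 2/M)
b(d) = -58 (b(d) = -57 - 2/2 = -57 - 1*1 = -57 - 1 = -58)
(-2501 + k)/(Q(-104) + b(-76)) = (-2501 + 8036)/(-4 - 58) = 5535/(-62) = 5535*(-1/62) = -5535/62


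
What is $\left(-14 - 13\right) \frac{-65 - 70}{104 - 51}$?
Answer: $\frac{3645}{53} \approx 68.774$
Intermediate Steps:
$\left(-14 - 13\right) \frac{-65 - 70}{104 - 51} = - 27 \left(- \frac{135}{53}\right) = - 27 \left(\left(-135\right) \frac{1}{53}\right) = \left(-27\right) \left(- \frac{135}{53}\right) = \frac{3645}{53}$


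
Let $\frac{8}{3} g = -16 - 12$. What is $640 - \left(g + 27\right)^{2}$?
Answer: $\frac{1471}{4} \approx 367.75$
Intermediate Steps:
$g = - \frac{21}{2}$ ($g = \frac{3 \left(-16 - 12\right)}{8} = \frac{3}{8} \left(-28\right) = - \frac{21}{2} \approx -10.5$)
$640 - \left(g + 27\right)^{2} = 640 - \left(- \frac{21}{2} + 27\right)^{2} = 640 - \left(\frac{33}{2}\right)^{2} = 640 - \frac{1089}{4} = \frac{1471}{4}$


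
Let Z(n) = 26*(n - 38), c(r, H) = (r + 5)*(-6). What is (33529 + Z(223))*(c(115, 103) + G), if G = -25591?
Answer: -1008737429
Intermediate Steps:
c(r, H) = -30 - 6*r (c(r, H) = (5 + r)*(-6) = -30 - 6*r)
Z(n) = -988 + 26*n (Z(n) = 26*(-38 + n) = -988 + 26*n)
(33529 + Z(223))*(c(115, 103) + G) = (33529 + (-988 + 26*223))*((-30 - 6*115) - 25591) = (33529 + (-988 + 5798))*((-30 - 690) - 25591) = (33529 + 4810)*(-720 - 25591) = 38339*(-26311) = -1008737429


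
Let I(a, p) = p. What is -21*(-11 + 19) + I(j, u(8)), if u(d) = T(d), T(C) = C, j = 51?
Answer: -160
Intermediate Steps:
u(d) = d
-21*(-11 + 19) + I(j, u(8)) = -21*(-11 + 19) + 8 = -21*8 + 8 = -168 + 8 = -160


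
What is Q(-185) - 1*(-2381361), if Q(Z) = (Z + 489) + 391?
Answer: 2382056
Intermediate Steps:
Q(Z) = 880 + Z (Q(Z) = (489 + Z) + 391 = 880 + Z)
Q(-185) - 1*(-2381361) = (880 - 185) - 1*(-2381361) = 695 + 2381361 = 2382056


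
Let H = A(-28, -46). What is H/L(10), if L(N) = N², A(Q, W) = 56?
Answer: 14/25 ≈ 0.56000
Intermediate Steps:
H = 56
H/L(10) = 56/(10²) = 56/100 = 56*(1/100) = 14/25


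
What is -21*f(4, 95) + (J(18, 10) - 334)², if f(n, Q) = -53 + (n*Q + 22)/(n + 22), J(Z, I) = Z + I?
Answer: 1227516/13 ≈ 94424.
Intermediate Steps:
J(Z, I) = I + Z
f(n, Q) = -53 + (22 + Q*n)/(22 + n) (f(n, Q) = -53 + (Q*n + 22)/(22 + n) = -53 + (22 + Q*n)/(22 + n))
-21*f(4, 95) + (J(18, 10) - 334)² = -21*(-1144 - 53*4 + 95*4)/(22 + 4) + ((10 + 18) - 334)² = -21*(-1144 - 212 + 380)/26 + (28 - 334)² = -21*(-976)/26 + (-306)² = -21*(-488/13) + 93636 = 10248/13 + 93636 = 1227516/13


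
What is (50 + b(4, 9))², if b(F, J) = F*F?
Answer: 4356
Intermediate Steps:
b(F, J) = F²
(50 + b(4, 9))² = (50 + 4²)² = (50 + 16)² = 66² = 4356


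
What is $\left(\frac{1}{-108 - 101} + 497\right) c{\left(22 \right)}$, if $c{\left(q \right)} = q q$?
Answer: $\frac{4570368}{19} \approx 2.4055 \cdot 10^{5}$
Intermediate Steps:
$c{\left(q \right)} = q^{2}$
$\left(\frac{1}{-108 - 101} + 497\right) c{\left(22 \right)} = \left(\frac{1}{-108 - 101} + 497\right) 22^{2} = \left(\frac{1}{-209} + 497\right) 484 = \left(- \frac{1}{209} + 497\right) 484 = \frac{103872}{209} \cdot 484 = \frac{4570368}{19}$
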